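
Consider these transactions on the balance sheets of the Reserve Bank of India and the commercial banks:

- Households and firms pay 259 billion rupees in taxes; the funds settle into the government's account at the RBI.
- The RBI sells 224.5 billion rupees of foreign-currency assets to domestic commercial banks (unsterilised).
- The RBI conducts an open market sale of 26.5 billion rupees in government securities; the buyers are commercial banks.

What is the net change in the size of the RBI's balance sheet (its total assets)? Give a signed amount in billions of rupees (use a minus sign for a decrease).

Government account inflow 259 billion rupees: only the composition of liabilities changes → 0.
FX sale 224.5 billion rupees: an RBI asset is shed → −224.5B.
OMO sale (to banks) 26.5 billion rupees: an RBI asset is shed → −26.5B.
Net: 0 − 224.5 − 26.5 = -251 billion.

-251 billion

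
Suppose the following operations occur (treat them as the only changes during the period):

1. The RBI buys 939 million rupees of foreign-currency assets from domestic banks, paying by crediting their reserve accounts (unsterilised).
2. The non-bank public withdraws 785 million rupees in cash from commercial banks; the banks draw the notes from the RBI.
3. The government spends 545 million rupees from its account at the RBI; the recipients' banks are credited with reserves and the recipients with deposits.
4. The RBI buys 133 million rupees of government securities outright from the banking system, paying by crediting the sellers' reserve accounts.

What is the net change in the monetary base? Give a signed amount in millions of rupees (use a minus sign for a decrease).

FX purchase 939 million rupees: RBI balance sheet expands → +939M.
Currency withdrawal 785 million rupees: just a shift between currency and reserves — both are base money → 0.
Government spending 545 million rupees: a non-base liability converts back to reserves → +545M.
OMO purchase (from banks) 133 million rupees: RBI balance sheet expands → +133M.
Net: 939 + 0 + 545 + 133 = +1617 million.

+1617 million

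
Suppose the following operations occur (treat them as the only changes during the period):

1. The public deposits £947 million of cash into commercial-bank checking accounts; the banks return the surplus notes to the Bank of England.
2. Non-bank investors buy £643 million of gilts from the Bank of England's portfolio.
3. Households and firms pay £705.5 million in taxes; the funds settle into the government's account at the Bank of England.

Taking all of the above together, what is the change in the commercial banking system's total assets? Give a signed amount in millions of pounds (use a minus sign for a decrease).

Bank of England balance sheet:
  Assets:      Securities −£643M
  Liabilities: Bank reserves −£401.5M, Currency in circulation −£947M, Government deposits +£705.5M
Commercial banking system:
  Assets:      Reserves at CB −£401.5M
  Liabilities: Checkable deposits −£401.5M
Change in total bank assets = -£401.5 million.

-£401.5 million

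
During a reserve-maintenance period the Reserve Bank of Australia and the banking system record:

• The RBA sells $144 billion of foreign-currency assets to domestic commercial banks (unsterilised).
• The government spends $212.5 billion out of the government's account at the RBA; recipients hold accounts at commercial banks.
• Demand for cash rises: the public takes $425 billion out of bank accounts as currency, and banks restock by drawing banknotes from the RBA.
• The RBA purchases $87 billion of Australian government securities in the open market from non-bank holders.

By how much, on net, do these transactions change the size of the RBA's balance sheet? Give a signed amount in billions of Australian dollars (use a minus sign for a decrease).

-$57 billion

RBA balance sheet:
  Assets:      Securities +$87B, Foreign assets −$144B
  Liabilities: Bank reserves −$269.5B, Currency in circulation +$425B, Government deposits −$212.5B
Change in total RBA assets = -$57 billion.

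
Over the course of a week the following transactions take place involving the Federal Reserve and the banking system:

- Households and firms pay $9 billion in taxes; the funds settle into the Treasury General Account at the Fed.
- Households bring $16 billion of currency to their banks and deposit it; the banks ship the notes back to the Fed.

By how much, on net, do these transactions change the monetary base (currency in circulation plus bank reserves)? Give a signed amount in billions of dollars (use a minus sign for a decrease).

-$9 billion

Government account inflow $9 billion: reserves shift to a non-base liability → −$9B.
Currency deposit $16 billion: just a shift between currency and reserves — both are base money → 0.
Net: −9 + 0 = -$9 billion.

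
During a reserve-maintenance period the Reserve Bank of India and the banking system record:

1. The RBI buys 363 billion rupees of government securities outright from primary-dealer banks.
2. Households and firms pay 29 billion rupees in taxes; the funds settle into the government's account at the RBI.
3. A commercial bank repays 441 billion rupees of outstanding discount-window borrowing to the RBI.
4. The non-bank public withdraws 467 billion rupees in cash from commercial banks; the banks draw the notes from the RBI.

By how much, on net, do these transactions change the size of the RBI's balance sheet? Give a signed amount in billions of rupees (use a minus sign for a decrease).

RBI balance sheet:
  Assets:      Securities +363B, Loans to banks −441B
  Liabilities: Bank reserves −574B, Currency in circulation +467B, Government deposits +29B
Commercial banking system:
  Assets:      Reserves at CB −574B, Securities −363B
  Liabilities: Checkable deposits −496B, Borrowings from CB −441B
Change in total RBI assets = -78 billion.

-78 billion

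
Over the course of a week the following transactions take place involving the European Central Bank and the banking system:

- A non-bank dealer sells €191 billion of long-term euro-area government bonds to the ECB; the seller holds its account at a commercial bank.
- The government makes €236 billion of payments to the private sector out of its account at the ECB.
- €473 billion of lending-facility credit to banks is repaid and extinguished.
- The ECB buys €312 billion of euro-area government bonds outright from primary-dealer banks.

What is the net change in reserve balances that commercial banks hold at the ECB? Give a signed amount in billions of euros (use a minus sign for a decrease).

Asset purchase (from non-banks) €191 billion: the ECB pays by crediting reserve accounts → +€191B.
Government spending €236 billion: government payments flow into bank reserve accounts → +€236B.
Discount-window repayment €473 billion: repayment is debited from reserves → −€473B.
OMO purchase (from banks) €312 billion: the ECB pays by crediting reserve accounts → +€312B.
Net: 191 + 236 − 473 + 312 = +€266 billion.

+€266 billion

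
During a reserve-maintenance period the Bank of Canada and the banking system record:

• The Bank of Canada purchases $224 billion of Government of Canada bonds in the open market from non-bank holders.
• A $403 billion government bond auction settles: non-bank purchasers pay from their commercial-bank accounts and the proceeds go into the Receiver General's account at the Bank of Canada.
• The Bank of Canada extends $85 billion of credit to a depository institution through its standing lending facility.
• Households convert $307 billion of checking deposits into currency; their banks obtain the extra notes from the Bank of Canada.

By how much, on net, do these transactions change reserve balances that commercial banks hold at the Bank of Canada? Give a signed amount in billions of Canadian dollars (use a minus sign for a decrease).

Asset purchase (from non-banks) $224 billion: the Bank of Canada pays by crediting reserve accounts → +$224B.
Government account inflow $403 billion: funds move from bank reserves into the government account → −$403B.
Discount-window loan $85 billion: the loan is credited to the bank's reserve account → +$85B.
Currency withdrawal $307 billion: banks swap reserves for currency → −$307B.
Net: 224 − 403 + 85 − 307 = -$401 billion.

-$401 billion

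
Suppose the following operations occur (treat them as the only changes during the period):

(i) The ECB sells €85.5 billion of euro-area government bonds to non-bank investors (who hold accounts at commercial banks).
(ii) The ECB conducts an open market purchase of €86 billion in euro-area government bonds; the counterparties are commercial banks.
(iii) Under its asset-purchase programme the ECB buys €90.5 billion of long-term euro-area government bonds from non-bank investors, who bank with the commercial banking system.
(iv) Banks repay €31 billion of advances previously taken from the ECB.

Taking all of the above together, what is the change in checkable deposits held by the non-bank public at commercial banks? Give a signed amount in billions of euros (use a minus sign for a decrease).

+€5 billion

ECB balance sheet:
  Assets:      Securities +€91B, Loans to banks −€31B
  Liabilities: Bank reserves +€60B
Commercial banking system:
  Assets:      Reserves at CB +€60B, Securities −€86B
  Liabilities: Checkable deposits +€5B, Borrowings from CB −€31B
So the change in checkable deposits held by the non-bank public at commercial banks is +€5 billion.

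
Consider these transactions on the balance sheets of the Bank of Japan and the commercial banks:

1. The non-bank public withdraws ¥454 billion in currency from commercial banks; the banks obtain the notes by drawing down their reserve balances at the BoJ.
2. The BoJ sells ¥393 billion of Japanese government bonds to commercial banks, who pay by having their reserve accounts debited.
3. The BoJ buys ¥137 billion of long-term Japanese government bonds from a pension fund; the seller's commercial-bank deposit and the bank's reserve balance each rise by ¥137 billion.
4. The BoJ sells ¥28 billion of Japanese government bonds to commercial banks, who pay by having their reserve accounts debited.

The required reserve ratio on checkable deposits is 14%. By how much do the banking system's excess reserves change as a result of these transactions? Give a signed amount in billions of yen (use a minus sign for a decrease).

-¥693.62 billion

Currency withdrawal ¥454 billion: reserves −¥454B, deposits −¥454B.
OMO sale (to banks) ¥393 billion: reserves −¥393B, deposits 0.
Asset purchase (from non-banks) ¥137 billion: reserves +¥137B, deposits +¥137B.
OMO sale (to banks) ¥28 billion: reserves −¥28B, deposits 0.
Totals: Δreserves = −¥738B, Δdeposits = −¥317B.
Δrequired reserves = 14% × −¥317B = −¥44.38B.
Δexcess reserves = Δreserves − Δrequired = −¥738B − (−¥44.38B) = -¥693.62 billion.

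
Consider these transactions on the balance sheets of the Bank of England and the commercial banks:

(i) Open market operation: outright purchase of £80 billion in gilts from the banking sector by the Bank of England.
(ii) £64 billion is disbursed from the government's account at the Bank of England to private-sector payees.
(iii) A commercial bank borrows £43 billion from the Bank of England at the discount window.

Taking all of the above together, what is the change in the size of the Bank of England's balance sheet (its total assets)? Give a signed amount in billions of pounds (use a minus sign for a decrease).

+£123 billion

OMO purchase (from banks) £80 billion: a Bank of England asset is acquired → +£80B.
Government spending £64 billion: only the composition of liabilities changes → 0.
Discount-window loan £43 billion: a Bank of England asset is acquired → +£43B.
Net: 80 + 0 + 43 = +£123 billion.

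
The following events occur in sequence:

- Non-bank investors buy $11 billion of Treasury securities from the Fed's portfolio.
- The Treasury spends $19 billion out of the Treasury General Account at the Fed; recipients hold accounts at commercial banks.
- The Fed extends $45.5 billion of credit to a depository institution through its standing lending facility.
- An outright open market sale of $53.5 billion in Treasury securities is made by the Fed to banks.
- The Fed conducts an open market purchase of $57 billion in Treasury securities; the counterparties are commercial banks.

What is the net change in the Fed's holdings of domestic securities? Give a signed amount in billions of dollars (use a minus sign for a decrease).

-$7.5 billion

Asset sale (to non-banks) $11 billion: securities removed from the Fed's portfolio → −$11B.
Government spending $19 billion: the Fed's securities portfolio is untouched → 0.
Discount-window loan $45.5 billion: the Fed's securities portfolio is untouched → 0.
OMO sale (to banks) $53.5 billion: securities removed from the Fed's portfolio → −$53.5B.
OMO purchase (from banks) $57 billion: securities added to the Fed's portfolio → +$57B.
Net: −11 + 0 + 0 − 53.5 + 57 = -$7.5 billion.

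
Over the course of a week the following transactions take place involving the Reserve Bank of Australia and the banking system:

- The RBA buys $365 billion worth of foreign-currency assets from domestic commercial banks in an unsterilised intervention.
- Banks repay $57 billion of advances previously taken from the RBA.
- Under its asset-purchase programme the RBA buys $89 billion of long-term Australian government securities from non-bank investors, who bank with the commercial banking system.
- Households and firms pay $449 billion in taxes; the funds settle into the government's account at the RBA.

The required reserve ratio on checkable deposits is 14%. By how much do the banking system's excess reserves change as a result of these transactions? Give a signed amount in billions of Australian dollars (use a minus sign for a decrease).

FX purchase $365 billion: reserves +$365B, deposits 0.
Discount-window repayment $57 billion: reserves −$57B, deposits 0.
Asset purchase (from non-banks) $89 billion: reserves +$89B, deposits +$89B.
Government account inflow $449 billion: reserves −$449B, deposits −$449B.
Totals: Δreserves = −$52B, Δdeposits = −$360B.
Δrequired reserves = 14% × −$360B = −$50.4B.
Δexcess reserves = Δreserves − Δrequired = −$52B − (−$50.4B) = -$1.6 billion.

-$1.6 billion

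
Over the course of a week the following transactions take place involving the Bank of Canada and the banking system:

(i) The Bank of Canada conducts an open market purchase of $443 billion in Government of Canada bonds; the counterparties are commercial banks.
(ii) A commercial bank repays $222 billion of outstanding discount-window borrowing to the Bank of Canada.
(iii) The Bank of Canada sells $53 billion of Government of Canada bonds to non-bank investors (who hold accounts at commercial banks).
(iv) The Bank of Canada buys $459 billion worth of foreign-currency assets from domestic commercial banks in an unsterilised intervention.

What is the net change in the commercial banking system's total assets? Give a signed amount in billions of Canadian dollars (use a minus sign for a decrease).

OMO purchase (from banks) $443 billion: just an asset swap on bank balance sheets → 0.
Discount-window repayment $222 billion: bank balance sheets shrink → −$222B.
Asset sale (to non-banks) $53 billion: bank balance sheets shrink → −$53B.
FX purchase $459 billion: just an asset swap on bank balance sheets → 0.
Net: 0 − 222 − 53 + 0 = -$275 billion.

-$275 billion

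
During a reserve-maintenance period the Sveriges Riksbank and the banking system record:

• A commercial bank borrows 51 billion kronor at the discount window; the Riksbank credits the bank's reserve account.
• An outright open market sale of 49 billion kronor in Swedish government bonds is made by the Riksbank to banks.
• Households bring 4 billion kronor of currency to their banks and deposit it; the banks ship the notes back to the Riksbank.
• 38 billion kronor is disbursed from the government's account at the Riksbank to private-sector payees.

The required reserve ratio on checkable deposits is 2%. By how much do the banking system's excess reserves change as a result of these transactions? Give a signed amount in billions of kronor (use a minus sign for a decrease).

+43.16 billion

Discount-window loan 51 billion kronor: reserves +51B, deposits 0.
OMO sale (to banks) 49 billion kronor: reserves −49B, deposits 0.
Currency deposit 4 billion kronor: reserves +4B, deposits +4B.
Government spending 38 billion kronor: reserves +38B, deposits +38B.
Totals: Δreserves = +44B, Δdeposits = +42B.
Δrequired reserves = 2% × +42B = +0.84B.
Δexcess reserves = Δreserves − Δrequired = +44B − (+0.84B) = +43.16 billion.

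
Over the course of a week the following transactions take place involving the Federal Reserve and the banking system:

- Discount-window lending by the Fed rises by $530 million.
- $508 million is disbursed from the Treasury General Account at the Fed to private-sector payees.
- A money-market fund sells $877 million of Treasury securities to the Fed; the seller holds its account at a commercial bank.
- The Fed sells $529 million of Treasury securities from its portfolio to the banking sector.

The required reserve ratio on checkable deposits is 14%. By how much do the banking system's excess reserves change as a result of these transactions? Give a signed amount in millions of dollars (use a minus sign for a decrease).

+$1192.1 million

Discount-window loan $530 million: reserves +$530M, deposits 0.
Government spending $508 million: reserves +$508M, deposits +$508M.
Asset purchase (from non-banks) $877 million: reserves +$877M, deposits +$877M.
OMO sale (to banks) $529 million: reserves −$529M, deposits 0.
Totals: Δreserves = +$1386M, Δdeposits = +$1385M.
Δrequired reserves = 14% × +$1385M = +$193.9M.
Δexcess reserves = Δreserves − Δrequired = +$1386M − (+$193.9M) = +$1192.1 million.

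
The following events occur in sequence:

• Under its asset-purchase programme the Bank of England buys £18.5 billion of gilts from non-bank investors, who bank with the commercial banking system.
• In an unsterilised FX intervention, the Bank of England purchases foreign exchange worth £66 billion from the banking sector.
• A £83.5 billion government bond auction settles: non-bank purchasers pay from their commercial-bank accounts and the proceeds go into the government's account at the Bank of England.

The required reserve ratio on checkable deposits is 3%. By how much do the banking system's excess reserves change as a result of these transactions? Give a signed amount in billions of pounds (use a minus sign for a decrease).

Asset purchase (from non-banks) £18.5 billion: reserves +£18.5B, deposits +£18.5B.
FX purchase £66 billion: reserves +£66B, deposits 0.
Government account inflow £83.5 billion: reserves −£83.5B, deposits −£83.5B.
Totals: Δreserves = +£1B, Δdeposits = −£65B.
Δrequired reserves = 3% × −£65B = −£1.95B.
Δexcess reserves = Δreserves − Δrequired = +£1B − (−£1.95B) = +£2.95 billion.

+£2.95 billion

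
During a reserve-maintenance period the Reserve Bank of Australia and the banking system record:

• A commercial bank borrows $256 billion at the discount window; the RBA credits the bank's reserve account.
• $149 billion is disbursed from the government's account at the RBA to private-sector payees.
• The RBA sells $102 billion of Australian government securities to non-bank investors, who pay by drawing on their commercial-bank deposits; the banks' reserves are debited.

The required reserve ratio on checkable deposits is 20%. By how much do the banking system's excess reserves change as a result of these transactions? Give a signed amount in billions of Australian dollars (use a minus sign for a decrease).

Discount-window loan $256 billion: reserves +$256B, deposits 0.
Government spending $149 billion: reserves +$149B, deposits +$149B.
Asset sale (to non-banks) $102 billion: reserves −$102B, deposits −$102B.
Totals: Δreserves = +$303B, Δdeposits = +$47B.
Δrequired reserves = 20% × +$47B = +$9.4B.
Δexcess reserves = Δreserves − Δrequired = +$303B − (+$9.4B) = +$293.6 billion.

+$293.6 billion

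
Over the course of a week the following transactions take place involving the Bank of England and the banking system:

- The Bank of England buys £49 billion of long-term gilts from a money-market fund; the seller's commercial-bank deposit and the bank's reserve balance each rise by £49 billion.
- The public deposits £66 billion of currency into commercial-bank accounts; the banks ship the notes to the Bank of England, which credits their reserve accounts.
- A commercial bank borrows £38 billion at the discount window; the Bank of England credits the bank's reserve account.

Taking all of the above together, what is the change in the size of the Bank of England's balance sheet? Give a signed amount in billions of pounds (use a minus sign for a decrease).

+£87 billion

Bank of England balance sheet:
  Assets:      Securities +£49B, Loans to banks +£38B
  Liabilities: Bank reserves +£153B, Currency in circulation −£66B
Commercial banking system:
  Assets:      Reserves at CB +£153B
  Liabilities: Checkable deposits +£115B, Borrowings from CB +£38B
Change in total Bank of England assets = +£87 billion.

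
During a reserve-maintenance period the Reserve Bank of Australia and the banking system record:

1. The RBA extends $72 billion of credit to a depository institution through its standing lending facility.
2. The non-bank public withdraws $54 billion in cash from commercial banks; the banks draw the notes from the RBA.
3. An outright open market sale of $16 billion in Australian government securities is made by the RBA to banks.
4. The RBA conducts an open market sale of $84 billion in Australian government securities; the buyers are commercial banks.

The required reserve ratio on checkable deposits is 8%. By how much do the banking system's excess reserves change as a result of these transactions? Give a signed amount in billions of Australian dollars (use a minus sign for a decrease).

Discount-window loan $72 billion: reserves +$72B, deposits 0.
Currency withdrawal $54 billion: reserves −$54B, deposits −$54B.
OMO sale (to banks) $16 billion: reserves −$16B, deposits 0.
OMO sale (to banks) $84 billion: reserves −$84B, deposits 0.
Totals: Δreserves = −$82B, Δdeposits = −$54B.
Δrequired reserves = 8% × −$54B = −$4.32B.
Δexcess reserves = Δreserves − Δrequired = −$82B − (−$4.32B) = -$77.68 billion.

-$77.68 billion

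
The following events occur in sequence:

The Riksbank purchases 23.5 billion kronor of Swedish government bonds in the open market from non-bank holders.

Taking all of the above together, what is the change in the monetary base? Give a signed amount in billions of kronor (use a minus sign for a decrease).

+23.5 billion

Riksbank balance sheet:
  Assets:      Securities +23.5B
  Liabilities: Bank reserves +23.5B
Monetary base = currency + reserves: 0 + (+23.5B) = +23.5 billion.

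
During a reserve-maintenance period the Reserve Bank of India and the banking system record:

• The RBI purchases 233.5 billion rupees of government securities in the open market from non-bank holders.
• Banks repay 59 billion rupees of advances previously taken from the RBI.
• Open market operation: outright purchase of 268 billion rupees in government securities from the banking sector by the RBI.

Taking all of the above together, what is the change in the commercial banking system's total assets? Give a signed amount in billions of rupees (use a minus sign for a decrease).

+174.5 billion

Asset purchase (from non-banks) 233.5 billion rupees: bank balance sheets expand → +233.5B.
Discount-window repayment 59 billion rupees: bank balance sheets shrink → −59B.
OMO purchase (from banks) 268 billion rupees: just an asset swap on bank balance sheets → 0.
Net: 233.5 − 59 + 0 = +174.5 billion.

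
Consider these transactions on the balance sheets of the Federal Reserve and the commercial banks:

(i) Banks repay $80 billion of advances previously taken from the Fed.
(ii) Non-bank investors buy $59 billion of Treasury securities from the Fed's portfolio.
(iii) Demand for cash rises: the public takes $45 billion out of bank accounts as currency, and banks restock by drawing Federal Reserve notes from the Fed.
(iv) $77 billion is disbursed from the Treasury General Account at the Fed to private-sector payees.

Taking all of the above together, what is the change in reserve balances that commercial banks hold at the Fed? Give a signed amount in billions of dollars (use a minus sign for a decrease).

-$107 billion

Fed balance sheet:
  Assets:      Securities −$59B, Loans to banks −$80B
  Liabilities: Bank reserves −$107B, Currency in circulation +$45B, Government deposits −$77B
So the change in reserve balances that commercial banks hold at the Fed is -$107 billion.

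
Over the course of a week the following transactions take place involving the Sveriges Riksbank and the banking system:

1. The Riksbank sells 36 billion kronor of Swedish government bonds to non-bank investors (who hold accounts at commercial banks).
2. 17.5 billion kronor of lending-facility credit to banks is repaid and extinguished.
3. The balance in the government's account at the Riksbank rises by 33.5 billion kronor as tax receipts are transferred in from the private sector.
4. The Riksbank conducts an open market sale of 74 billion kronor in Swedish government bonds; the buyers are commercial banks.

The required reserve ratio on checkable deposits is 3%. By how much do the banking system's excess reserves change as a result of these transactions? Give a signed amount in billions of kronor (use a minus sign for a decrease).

Asset sale (to non-banks) 36 billion kronor: reserves −36B, deposits −36B.
Discount-window repayment 17.5 billion kronor: reserves −17.5B, deposits 0.
Government account inflow 33.5 billion kronor: reserves −33.5B, deposits −33.5B.
OMO sale (to banks) 74 billion kronor: reserves −74B, deposits 0.
Totals: Δreserves = −161B, Δdeposits = −69.5B.
Δrequired reserves = 3% × −69.5B = −2.085B.
Δexcess reserves = Δreserves − Δrequired = −161B − (−2.085B) = -158.915 billion.

-158.915 billion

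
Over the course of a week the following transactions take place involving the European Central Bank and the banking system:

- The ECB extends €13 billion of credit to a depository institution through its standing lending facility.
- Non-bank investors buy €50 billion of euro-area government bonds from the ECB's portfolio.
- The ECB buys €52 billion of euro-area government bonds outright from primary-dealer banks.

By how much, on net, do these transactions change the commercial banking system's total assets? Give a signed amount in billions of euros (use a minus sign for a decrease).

-€37 billion

Discount-window loan €13 billion: bank balance sheets expand → +€13B.
Asset sale (to non-banks) €50 billion: bank balance sheets shrink → −€50B.
OMO purchase (from banks) €52 billion: just an asset swap on bank balance sheets → 0.
Net: 13 − 50 + 0 = -€37 billion.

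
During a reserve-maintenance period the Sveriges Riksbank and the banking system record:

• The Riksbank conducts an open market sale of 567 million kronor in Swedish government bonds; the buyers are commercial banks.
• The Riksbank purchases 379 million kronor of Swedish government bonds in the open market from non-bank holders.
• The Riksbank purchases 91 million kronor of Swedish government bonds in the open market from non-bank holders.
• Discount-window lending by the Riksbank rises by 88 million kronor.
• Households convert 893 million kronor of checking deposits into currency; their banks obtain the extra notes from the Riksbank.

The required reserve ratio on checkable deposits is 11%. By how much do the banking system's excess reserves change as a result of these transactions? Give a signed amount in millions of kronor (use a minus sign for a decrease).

-855.47 million

OMO sale (to banks) 567 million kronor: reserves −567M, deposits 0.
Asset purchase (from non-banks) 379 million kronor: reserves +379M, deposits +379M.
Asset purchase (from non-banks) 91 million kronor: reserves +91M, deposits +91M.
Discount-window loan 88 million kronor: reserves +88M, deposits 0.
Currency withdrawal 893 million kronor: reserves −893M, deposits −893M.
Totals: Δreserves = −902M, Δdeposits = −423M.
Δrequired reserves = 11% × −423M = −46.53M.
Δexcess reserves = Δreserves − Δrequired = −902M − (−46.53M) = -855.47 million.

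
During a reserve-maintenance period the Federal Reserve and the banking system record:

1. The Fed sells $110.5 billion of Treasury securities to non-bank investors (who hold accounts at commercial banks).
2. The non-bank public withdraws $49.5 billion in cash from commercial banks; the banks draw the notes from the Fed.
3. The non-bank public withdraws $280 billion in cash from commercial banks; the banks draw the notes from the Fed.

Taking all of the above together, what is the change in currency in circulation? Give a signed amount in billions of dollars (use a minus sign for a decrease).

Fed balance sheet:
  Assets:      Securities −$110.5B
  Liabilities: Bank reserves −$440B, Currency in circulation +$329.5B
Commercial banking system:
  Assets:      Reserves at CB −$440B
  Liabilities: Checkable deposits −$440B
So the change in currency in circulation is +$329.5 billion.

+$329.5 billion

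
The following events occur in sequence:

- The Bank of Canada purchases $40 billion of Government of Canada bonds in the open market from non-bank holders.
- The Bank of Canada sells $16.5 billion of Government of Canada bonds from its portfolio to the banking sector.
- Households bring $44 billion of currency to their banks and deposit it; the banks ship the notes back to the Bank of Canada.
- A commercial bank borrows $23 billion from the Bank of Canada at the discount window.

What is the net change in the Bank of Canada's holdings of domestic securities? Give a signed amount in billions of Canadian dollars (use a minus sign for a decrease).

+$23.5 billion

Asset purchase (from non-banks) $40 billion: securities added to the Bank of Canada's portfolio → +$40B.
OMO sale (to banks) $16.5 billion: securities removed from the Bank of Canada's portfolio → −$16.5B.
Currency deposit $44 billion: the Bank of Canada's securities portfolio is untouched → 0.
Discount-window loan $23 billion: the Bank of Canada's securities portfolio is untouched → 0.
Net: 40 − 16.5 + 0 + 0 = +$23.5 billion.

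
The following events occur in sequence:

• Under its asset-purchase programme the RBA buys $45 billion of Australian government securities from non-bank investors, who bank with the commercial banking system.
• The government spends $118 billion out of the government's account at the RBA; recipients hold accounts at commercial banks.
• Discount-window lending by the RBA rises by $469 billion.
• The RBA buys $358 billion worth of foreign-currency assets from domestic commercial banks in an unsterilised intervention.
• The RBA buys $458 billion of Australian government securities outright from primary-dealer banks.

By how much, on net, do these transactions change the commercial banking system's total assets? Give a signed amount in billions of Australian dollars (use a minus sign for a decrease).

+$632 billion

Asset purchase (from non-banks) $45 billion: bank balance sheets expand → +$45B.
Government spending $118 billion: bank balance sheets expand → +$118B.
Discount-window loan $469 billion: bank balance sheets expand → +$469B.
FX purchase $358 billion: just an asset swap on bank balance sheets → 0.
OMO purchase (from banks) $458 billion: just an asset swap on bank balance sheets → 0.
Net: 45 + 118 + 469 + 0 + 0 = +$632 billion.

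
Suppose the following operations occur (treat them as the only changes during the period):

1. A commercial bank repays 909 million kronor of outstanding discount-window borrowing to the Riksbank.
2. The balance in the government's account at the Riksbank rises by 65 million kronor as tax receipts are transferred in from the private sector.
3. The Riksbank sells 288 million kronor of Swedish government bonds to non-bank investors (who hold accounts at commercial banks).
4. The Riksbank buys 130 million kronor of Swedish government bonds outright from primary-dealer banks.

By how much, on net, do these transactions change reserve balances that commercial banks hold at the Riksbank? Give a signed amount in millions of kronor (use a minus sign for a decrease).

-1132 million

Discount-window repayment 909 million kronor: repayment is debited from reserves → −909M.
Government account inflow 65 million kronor: funds move from bank reserves into the government account → −65M.
Asset sale (to non-banks) 288 million kronor: the non-bank buyers' banks settle from reserves → −288M.
OMO purchase (from banks) 130 million kronor: the Riksbank pays by crediting reserve accounts → +130M.
Net: −909 − 65 − 288 + 130 = -1132 million.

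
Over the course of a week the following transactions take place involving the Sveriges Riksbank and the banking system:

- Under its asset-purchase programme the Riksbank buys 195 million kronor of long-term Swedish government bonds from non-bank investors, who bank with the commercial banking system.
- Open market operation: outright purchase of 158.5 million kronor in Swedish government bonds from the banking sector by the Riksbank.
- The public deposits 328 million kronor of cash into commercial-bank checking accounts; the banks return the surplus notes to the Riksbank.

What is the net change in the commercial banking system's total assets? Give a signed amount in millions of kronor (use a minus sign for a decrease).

Asset purchase (from non-banks) 195 million kronor: bank balance sheets expand → +195M.
OMO purchase (from banks) 158.5 million kronor: just an asset swap on bank balance sheets → 0.
Currency deposit 328 million kronor: bank balance sheets expand → +328M.
Net: 195 + 0 + 328 = +523 million.

+523 million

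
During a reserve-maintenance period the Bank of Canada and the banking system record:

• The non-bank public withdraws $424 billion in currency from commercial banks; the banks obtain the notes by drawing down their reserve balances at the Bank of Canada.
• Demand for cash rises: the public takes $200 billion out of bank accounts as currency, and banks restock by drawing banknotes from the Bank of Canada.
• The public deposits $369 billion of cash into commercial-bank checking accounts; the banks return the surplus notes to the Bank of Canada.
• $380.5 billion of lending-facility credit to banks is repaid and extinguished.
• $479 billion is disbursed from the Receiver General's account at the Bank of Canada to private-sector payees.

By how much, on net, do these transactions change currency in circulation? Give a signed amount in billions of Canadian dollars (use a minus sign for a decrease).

Currency withdrawal $424 billion: notes leave the central bank → +$424B.
Currency withdrawal $200 billion: notes leave the central bank → +$200B.
Currency deposit $369 billion: notes return to the central bank → −$369B.
Discount-window repayment $380.5 billion: no currency enters or leaves circulation → 0.
Government spending $479 billion: no currency enters or leaves circulation → 0.
Net: 424 + 200 − 369 + 0 + 0 = +$255 billion.

+$255 billion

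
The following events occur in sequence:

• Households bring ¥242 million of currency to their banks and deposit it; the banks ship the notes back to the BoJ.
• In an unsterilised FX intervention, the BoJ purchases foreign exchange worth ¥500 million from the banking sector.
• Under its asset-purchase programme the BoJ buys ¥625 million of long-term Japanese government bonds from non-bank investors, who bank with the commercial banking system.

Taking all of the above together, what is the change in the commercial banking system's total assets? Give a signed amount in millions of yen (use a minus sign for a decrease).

BoJ balance sheet:
  Assets:      Securities +¥625M, Foreign assets +¥500M
  Liabilities: Bank reserves +¥1367M, Currency in circulation −¥242M
Commercial banking system:
  Assets:      Reserves at CB +¥1367M, Foreign assets −¥500M
  Liabilities: Checkable deposits +¥867M
Change in total bank assets = +¥867 million.

+¥867 million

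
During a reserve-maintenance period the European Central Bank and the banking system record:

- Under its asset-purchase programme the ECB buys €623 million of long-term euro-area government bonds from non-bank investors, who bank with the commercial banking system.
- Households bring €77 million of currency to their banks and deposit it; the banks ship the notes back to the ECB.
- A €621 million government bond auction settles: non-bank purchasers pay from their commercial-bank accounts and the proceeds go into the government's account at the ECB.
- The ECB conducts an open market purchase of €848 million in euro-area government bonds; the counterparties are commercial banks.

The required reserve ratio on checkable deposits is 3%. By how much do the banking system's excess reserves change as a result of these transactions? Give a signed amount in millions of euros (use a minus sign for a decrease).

+€924.63 million

Asset purchase (from non-banks) €623 million: reserves +€623M, deposits +€623M.
Currency deposit €77 million: reserves +€77M, deposits +€77M.
Government account inflow €621 million: reserves −€621M, deposits −€621M.
OMO purchase (from banks) €848 million: reserves +€848M, deposits 0.
Totals: Δreserves = +€927M, Δdeposits = +€79M.
Δrequired reserves = 3% × +€79M = +€2.37M.
Δexcess reserves = Δreserves − Δrequired = +€927M − (+€2.37M) = +€924.63 million.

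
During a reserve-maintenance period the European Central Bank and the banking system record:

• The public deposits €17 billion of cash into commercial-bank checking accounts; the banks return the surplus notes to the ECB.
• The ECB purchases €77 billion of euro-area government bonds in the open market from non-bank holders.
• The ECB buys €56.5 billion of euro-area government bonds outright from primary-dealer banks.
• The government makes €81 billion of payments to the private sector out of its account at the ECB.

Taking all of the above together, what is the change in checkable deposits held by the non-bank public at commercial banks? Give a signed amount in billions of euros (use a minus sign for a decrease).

Currency deposit €17 billion: non-bank counterparties' bank balances rise → +€17B.
Asset purchase (from non-banks) €77 billion: non-bank counterparties' bank balances rise → +€77B.
OMO purchase (from banks) €56.5 billion: the counterparty is a bank, so public deposits are unchanged → 0.
Government spending €81 billion: non-bank counterparties' bank balances rise → +€81B.
Net: 17 + 77 + 0 + 81 = +€175 billion.

+€175 billion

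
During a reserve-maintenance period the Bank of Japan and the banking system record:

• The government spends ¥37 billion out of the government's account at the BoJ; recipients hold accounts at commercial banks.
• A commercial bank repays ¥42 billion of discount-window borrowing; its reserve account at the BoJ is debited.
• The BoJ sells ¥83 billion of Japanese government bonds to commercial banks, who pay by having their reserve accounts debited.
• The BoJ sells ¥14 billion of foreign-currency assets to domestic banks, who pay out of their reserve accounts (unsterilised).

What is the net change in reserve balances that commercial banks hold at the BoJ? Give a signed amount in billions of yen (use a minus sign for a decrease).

-¥102 billion

Government spending ¥37 billion: government payments flow into bank reserve accounts → +¥37B.
Discount-window repayment ¥42 billion: repayment is debited from reserves → −¥42B.
OMO sale (to banks) ¥83 billion: the buying banks pay out of their reserve balances → −¥83B.
FX sale ¥14 billion: the buying banks pay out of their reserve balances → −¥14B.
Net: 37 − 42 − 83 − 14 = -¥102 billion.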